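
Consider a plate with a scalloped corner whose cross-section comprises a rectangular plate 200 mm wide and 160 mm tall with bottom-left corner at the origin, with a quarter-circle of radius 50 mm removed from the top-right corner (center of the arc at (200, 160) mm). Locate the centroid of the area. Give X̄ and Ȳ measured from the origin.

Part | A | x̄ᵢ | ȳᵢ | A·x̄ᵢ | A·ȳᵢ
plate | 32000.00 | 100.00 | 80.00 | 3200000.00 | 2560000.00
removed quarter-circle | -1963.50 | 178.78 | 138.78 | -351032.42 | -272492.60
Σ | 30036.50 |  |  | 2848967.58 | 2287507.40
X̄ = 2848967.58 / 30036.50 = 94.85 mm
Ȳ = 2287507.40 / 30036.50 = 76.16 mm

X̄ = 94.85 mm, Ȳ = 76.16 mm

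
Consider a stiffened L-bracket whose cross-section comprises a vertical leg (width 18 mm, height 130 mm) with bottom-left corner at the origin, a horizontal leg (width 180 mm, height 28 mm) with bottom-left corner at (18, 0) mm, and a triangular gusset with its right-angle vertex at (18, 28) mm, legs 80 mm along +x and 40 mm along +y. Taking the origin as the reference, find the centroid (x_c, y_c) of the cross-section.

x_c = 70.92 mm, y_c = 32.16 mm

vertical leg: A = 18 × 130 = 2340.00, centroid at (9.00, 65.00).
horizontal leg: A = 180 × 28 = 5040.00, centroid at (108.00, 14.00).
gusset: A = ½·80·40 = 1600.00, centroid at (44.67, 41.33).
ΣA = 8980.00 mm²
ΣAx_c = (2340.00)(9.00) + (5040.00)(108.00) + (1600.00)(44.67) = 636846.67 mm³
ΣAy_c = (2340.00)(65.00) + (5040.00)(14.00) + (1600.00)(41.33) = 288793.33 mm³
x_c = 636846.67 / 8980.00 = 70.92 mm
y_c = 288793.33 / 8980.00 = 32.16 mm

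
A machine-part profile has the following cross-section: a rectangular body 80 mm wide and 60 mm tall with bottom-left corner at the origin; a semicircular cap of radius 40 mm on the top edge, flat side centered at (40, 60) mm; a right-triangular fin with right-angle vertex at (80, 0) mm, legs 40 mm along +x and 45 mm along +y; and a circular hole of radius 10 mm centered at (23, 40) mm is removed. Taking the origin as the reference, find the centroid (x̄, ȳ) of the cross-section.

rectangular body: A = 80 × 60 = 4800.00, centroid at (40.00, 30.00).
semicircular top: A = ½π·40² = 2513.27, centroid at (40.00, 76.98).
triangular fin: A = ½·40·45 = 900.00, centroid at (93.33, 15.00).
hole: A = −π·10² = -314.16, centroid at (23.00, 40.00).
ΣA = 7899.11 mm², ΣAx̄ = 369305.30 mm³, ΣAȳ = 338396.74 mm³.
x̄ = 369305.30/7899.11 = 46.75 mm; ȳ = 338396.74/7899.11 = 42.84 mm.

x̄ = 46.75 mm, ȳ = 42.84 mm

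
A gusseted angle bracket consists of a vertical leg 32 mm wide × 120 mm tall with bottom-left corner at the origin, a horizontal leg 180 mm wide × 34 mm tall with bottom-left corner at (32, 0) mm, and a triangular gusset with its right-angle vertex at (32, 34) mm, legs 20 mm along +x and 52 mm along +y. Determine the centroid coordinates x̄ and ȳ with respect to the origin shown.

Part | A | x̄ᵢ | ȳᵢ | A·x̄ᵢ | A·ȳᵢ
vertical leg | 3840.00 | 16.00 | 60.00 | 61440.00 | 230400.00
horizontal leg | 6120.00 | 122.00 | 17.00 | 746640.00 | 104040.00
gusset | 520.00 | 38.67 | 51.33 | 20106.67 | 26693.33
Σ | 10480.00 |  |  | 828186.67 | 361133.33
x̄ = 828186.67 / 10480.00 = 79.03 mm
ȳ = 361133.33 / 10480.00 = 34.46 mm

x̄ = 79.03 mm, ȳ = 34.46 mm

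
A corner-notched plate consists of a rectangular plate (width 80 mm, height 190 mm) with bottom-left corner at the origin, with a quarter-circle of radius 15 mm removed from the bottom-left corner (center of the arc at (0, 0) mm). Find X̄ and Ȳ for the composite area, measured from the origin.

plate: A = 80 × 190 = 15200.00, centroid at (40.00, 95.00).
removed quarter-circle: A = −¼π·15² = -176.71, centroid at (6.37, 6.37).
ΣA = 15023.29 mm²
ΣAX̄ = (15200.00)(40.00) + (-176.71)(6.37) = 606875.00 mm³
ΣAȲ = (15200.00)(95.00) + (-176.71)(6.37) = 1442875.00 mm³
X̄ = 606875.00 / 15023.29 = 40.40 mm
Ȳ = 1442875.00 / 15023.29 = 96.04 mm

X̄ = 40.40 mm, Ȳ = 96.04 mm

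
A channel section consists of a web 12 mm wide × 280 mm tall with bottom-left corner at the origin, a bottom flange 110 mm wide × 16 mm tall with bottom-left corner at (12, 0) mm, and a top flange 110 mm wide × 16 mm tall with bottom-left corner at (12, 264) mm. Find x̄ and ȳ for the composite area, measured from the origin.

x̄ = 37.21 mm, ȳ = 140.00 mm

web: A = 12 × 280 = 3360.00, centroid at (6.00, 140.00).
bottom flange: A = 110 × 16 = 1760.00, centroid at (67.00, 8.00).
top flange: A = 110 × 16 = 1760.00, centroid at (67.00, 272.00).
ΣA = 6880.00 mm²
ΣAx̄ = (3360.00)(6.00) + (1760.00)(67.00) + (1760.00)(67.00) = 256000.00 mm³
ΣAȳ = (3360.00)(140.00) + (1760.00)(8.00) + (1760.00)(272.00) = 963200.00 mm³
x̄ = 256000.00 / 6880.00 = 37.21 mm
ȳ = 963200.00 / 6880.00 = 140.00 mm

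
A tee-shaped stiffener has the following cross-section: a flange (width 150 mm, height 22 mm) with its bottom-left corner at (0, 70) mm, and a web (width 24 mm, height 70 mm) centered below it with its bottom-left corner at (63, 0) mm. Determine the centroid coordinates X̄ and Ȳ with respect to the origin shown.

Part | A | x̄ᵢ | ȳᵢ | A·x̄ᵢ | A·ȳᵢ
web | 1680.00 | 75.00 | 35.00 | 126000.00 | 58800.00
flange | 3300.00 | 75.00 | 81.00 | 247500.00 | 267300.00
Σ | 4980.00 |  |  | 373500.00 | 326100.00
X̄ = 373500.00 / 4980.00 = 75.00 mm
Ȳ = 326100.00 / 4980.00 = 65.48 mm

X̄ = 75.00 mm, Ȳ = 65.48 mm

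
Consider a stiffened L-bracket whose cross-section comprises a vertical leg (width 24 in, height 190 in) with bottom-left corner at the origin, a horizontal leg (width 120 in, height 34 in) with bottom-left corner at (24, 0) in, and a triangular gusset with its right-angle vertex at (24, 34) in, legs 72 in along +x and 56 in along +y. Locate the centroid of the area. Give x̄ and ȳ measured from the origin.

Part | A | x̄ᵢ | ȳᵢ | A·x̄ᵢ | A·ȳᵢ
vertical leg | 4560.00 | 12.00 | 95.00 | 54720.00 | 433200.00
horizontal leg | 4080.00 | 84.00 | 17.00 | 342720.00 | 69360.00
gusset | 2016.00 | 48.00 | 52.67 | 96768.00 | 106176.00
Σ | 10656.00 |  |  | 494208.00 | 608736.00
x̄ = 494208.00 / 10656.00 = 46.38 in
ȳ = 608736.00 / 10656.00 = 57.13 in

x̄ = 46.38 in, ȳ = 57.13 in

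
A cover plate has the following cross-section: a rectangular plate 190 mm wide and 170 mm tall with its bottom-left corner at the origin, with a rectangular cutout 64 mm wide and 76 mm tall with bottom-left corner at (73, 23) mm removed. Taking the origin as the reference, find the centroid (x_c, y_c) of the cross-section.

x_c = 93.23 mm, y_c = 89.25 mm

Part | A | x̄ᵢ | ȳᵢ | A·x̄ᵢ | A·ȳᵢ
plate | 32300.00 | 95.00 | 85.00 | 3068500.00 | 2745500.00
hole | -4864.00 | 105.00 | 61.00 | -510720.00 | -296704.00
Σ | 27436.00 |  |  | 2557780.00 | 2448796.00
x_c = 2557780.00 / 27436.00 = 93.23 mm
y_c = 2448796.00 / 27436.00 = 89.25 mm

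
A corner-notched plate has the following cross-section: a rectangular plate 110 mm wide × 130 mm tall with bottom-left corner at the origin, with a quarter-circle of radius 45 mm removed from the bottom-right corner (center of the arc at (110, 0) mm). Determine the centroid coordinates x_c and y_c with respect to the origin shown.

x_c = 50.51 mm, y_c = 70.74 mm

plate: A = 110 × 130 = 14300.00, centroid at (55.00, 65.00).
removed quarter-circle: A = −¼π·45² = -1590.43, centroid at (90.90, 19.10).
ΣA = 12709.57 mm²
ΣAx_c = (14300.00)(55.00) + (-1590.43)(90.90) = 641927.56 mm³
ΣAy_c = (14300.00)(65.00) + (-1590.43)(19.10) = 899125.00 mm³
x_c = 641927.56 / 12709.57 = 50.51 mm
y_c = 899125.00 / 12709.57 = 70.74 mm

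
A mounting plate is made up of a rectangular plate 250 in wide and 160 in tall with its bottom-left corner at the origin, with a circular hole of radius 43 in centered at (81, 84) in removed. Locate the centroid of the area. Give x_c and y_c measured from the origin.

x_c = 132.48 in, y_c = 79.32 in

Part | A | x̄ᵢ | ȳᵢ | A·x̄ᵢ | A·ȳᵢ
plate | 40000.00 | 125.00 | 80.00 | 5000000.00 | 3200000.00
hole | -5808.80 | 81.00 | 84.00 | -470513.19 | -487939.60
Σ | 34191.20 |  |  | 4529486.81 | 2712060.40
x_c = 4529486.81 / 34191.20 = 132.48 in
y_c = 2712060.40 / 34191.20 = 79.32 in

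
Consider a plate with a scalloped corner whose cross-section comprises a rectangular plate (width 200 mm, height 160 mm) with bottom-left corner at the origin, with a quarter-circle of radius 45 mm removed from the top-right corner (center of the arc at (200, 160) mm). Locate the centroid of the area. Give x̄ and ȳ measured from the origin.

Part | A | x̄ᵢ | ȳᵢ | A·x̄ᵢ | A·ȳᵢ
plate | 32000.00 | 100.00 | 80.00 | 3200000.00 | 2560000.00
removed quarter-circle | -1590.43 | 180.90 | 140.90 | -287711.26 | -224094.00
Σ | 30409.57 |  |  | 2912288.74 | 2335906.00
x̄ = 2912288.74 / 30409.57 = 95.77 mm
ȳ = 2335906.00 / 30409.57 = 76.81 mm

x̄ = 95.77 mm, ȳ = 76.81 mm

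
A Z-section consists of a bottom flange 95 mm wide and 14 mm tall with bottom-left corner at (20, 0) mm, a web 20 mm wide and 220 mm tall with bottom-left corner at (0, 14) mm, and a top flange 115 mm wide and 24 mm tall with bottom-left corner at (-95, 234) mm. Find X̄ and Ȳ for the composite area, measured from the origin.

Part | A | x̄ᵢ | ȳᵢ | A·x̄ᵢ | A·ȳᵢ
bottom flange | 1330.00 | 67.50 | 7.00 | 89775.00 | 9310.00
web | 4400.00 | 10.00 | 124.00 | 44000.00 | 545600.00
top flange | 2760.00 | -37.50 | 246.00 | -103500.00 | 678960.00
Σ | 8490.00 |  |  | 30275.00 | 1233870.00
X̄ = 30275.00 / 8490.00 = 3.57 mm
Ȳ = 1233870.00 / 8490.00 = 145.33 mm

X̄ = 3.57 mm, Ȳ = 145.33 mm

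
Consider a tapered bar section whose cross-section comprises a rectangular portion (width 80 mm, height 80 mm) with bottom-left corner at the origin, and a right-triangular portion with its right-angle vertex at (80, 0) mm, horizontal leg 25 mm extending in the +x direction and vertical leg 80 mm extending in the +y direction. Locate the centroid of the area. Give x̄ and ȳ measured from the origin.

x̄ = 46.53 mm, ȳ = 38.20 mm

Part | A | x̄ᵢ | ȳᵢ | A·x̄ᵢ | A·ȳᵢ
rectangular portion | 6400.00 | 40.00 | 40.00 | 256000.00 | 256000.00
triangular portion | 1000.00 | 88.33 | 26.67 | 88333.33 | 26666.67
Σ | 7400.00 |  |  | 344333.33 | 282666.67
x̄ = 344333.33 / 7400.00 = 46.53 mm
ȳ = 282666.67 / 7400.00 = 38.20 mm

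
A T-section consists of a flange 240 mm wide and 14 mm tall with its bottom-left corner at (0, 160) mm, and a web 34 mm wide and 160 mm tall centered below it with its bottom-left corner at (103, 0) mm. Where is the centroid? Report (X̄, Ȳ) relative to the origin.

web: A = 34 × 160 = 5440.00, centroid at (120.00, 80.00).
flange: A = 240 × 14 = 3360.00, centroid at (120.00, 167.00).
ΣA = 8800.00 mm²
ΣAX̄ = (5440.00)(120.00) + (3360.00)(120.00) = 1056000.00 mm³
ΣAȲ = (5440.00)(80.00) + (3360.00)(167.00) = 996320.00 mm³
X̄ = 1056000.00 / 8800.00 = 120.00 mm
Ȳ = 996320.00 / 8800.00 = 113.22 mm

X̄ = 120.00 mm, Ȳ = 113.22 mm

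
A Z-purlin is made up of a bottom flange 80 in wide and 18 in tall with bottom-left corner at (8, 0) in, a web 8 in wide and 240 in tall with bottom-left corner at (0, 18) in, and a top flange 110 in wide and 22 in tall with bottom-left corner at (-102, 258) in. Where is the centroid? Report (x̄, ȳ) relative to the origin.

Part | A | x̄ᵢ | ȳᵢ | A·x̄ᵢ | A·ȳᵢ
bottom flange | 1440.00 | 48.00 | 9.00 | 69120.00 | 12960.00
web | 1920.00 | 4.00 | 138.00 | 7680.00 | 264960.00
top flange | 2420.00 | -47.00 | 269.00 | -113740.00 | 650980.00
Σ | 5780.00 |  |  | -36940.00 | 928900.00
x̄ = -36940.00 / 5780.00 = -6.39 in
ȳ = 928900.00 / 5780.00 = 160.71 in

x̄ = -6.39 in, ȳ = 160.71 in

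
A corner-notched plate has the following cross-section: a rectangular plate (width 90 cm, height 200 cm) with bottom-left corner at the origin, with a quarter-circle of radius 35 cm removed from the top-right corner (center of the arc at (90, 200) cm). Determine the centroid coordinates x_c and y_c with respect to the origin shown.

plate: A = 90 × 200 = 18000.00, centroid at (45.00, 100.00).
removed quarter-circle: A = −¼π·35² = -962.11, centroid at (75.15, 185.15).
ΣA = 17037.89 cm², ΣAx_c = 737701.52 cm³, ΣAy_c = 1621869.12 cm³.
x_c = 737701.52/17037.89 = 43.30 cm; y_c = 1621869.12/17037.89 = 95.19 cm.

x_c = 43.30 cm, y_c = 95.19 cm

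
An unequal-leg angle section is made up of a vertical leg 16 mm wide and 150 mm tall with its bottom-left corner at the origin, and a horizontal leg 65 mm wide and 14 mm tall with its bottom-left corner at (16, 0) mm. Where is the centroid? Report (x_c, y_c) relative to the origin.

x_c = 19.13 mm, y_c = 56.31 mm

vertical leg: A = 16 × 150 = 2400.00, centroid at (8.00, 75.00).
horizontal leg: A = 65 × 14 = 910.00, centroid at (48.50, 7.00).
ΣA = 3310.00 mm², ΣAx_c = 63335.00 mm³, ΣAy_c = 186370.00 mm³.
x_c = 63335.00/3310.00 = 19.13 mm; y_c = 186370.00/3310.00 = 56.31 mm.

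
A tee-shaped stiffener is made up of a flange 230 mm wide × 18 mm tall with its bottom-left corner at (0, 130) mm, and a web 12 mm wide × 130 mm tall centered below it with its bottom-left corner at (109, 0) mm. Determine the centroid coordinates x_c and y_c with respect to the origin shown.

x_c = 115.00 mm, y_c = 118.75 mm

web: A = 12 × 130 = 1560.00, centroid at (115.00, 65.00).
flange: A = 230 × 18 = 4140.00, centroid at (115.00, 139.00).
ΣA = 5700.00 mm², ΣAx_c = 655500.00 mm³, ΣAy_c = 676860.00 mm³.
x_c = 655500.00/5700.00 = 115.00 mm; y_c = 676860.00/5700.00 = 118.75 mm.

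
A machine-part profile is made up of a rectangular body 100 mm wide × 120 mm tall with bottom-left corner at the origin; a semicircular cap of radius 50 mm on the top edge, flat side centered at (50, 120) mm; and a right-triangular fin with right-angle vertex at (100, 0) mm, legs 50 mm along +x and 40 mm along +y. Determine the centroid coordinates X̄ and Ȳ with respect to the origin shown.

Part | A | x̄ᵢ | ȳᵢ | A·x̄ᵢ | A·ȳᵢ
rectangular body | 12000.00 | 50.00 | 60.00 | 600000.00 | 720000.00
semicircular top | 3926.99 | 50.00 | 141.22 | 196349.54 | 554572.23
triangular fin | 1000.00 | 116.67 | 13.33 | 116666.67 | 13333.33
Σ | 16926.99 |  |  | 913016.21 | 1287905.56
X̄ = 913016.21 / 16926.99 = 53.94 mm
Ȳ = 1287905.56 / 16926.99 = 76.09 mm

X̄ = 53.94 mm, Ȳ = 76.09 mm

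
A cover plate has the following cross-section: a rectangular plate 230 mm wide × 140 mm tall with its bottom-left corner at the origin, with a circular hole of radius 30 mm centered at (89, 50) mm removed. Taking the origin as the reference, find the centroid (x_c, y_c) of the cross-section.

x_c = 117.50 mm, y_c = 71.93 mm

Part | A | x̄ᵢ | ȳᵢ | A·x̄ᵢ | A·ȳᵢ
plate | 32200.00 | 115.00 | 70.00 | 3703000.00 | 2254000.00
hole | -2827.43 | 89.00 | 50.00 | -251641.57 | -141371.67
Σ | 29372.57 |  |  | 3451358.43 | 2112628.33
x_c = 3451358.43 / 29372.57 = 117.50 mm
y_c = 2112628.33 / 29372.57 = 71.93 mm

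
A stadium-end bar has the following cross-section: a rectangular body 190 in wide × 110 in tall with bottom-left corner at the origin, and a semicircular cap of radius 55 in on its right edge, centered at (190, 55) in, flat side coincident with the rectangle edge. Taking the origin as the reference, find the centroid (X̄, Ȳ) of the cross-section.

Part | A | x̄ᵢ | ȳᵢ | A·x̄ᵢ | A·ȳᵢ
rectangular body | 20900.00 | 95.00 | 55.00 | 1985500.00 | 1149500.00
semicircular end | 4751.66 | 213.34 | 55.00 | 1013731.86 | 261341.24
Σ | 25651.66 |  |  | 2999231.86 | 1410841.24
X̄ = 2999231.86 / 25651.66 = 116.92 in
Ȳ = 1410841.24 / 25651.66 = 55.00 in

X̄ = 116.92 in, Ȳ = 55.00 in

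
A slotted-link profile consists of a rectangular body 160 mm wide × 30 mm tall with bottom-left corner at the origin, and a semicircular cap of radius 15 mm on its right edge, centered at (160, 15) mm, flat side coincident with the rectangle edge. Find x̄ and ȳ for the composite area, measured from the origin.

rectangular body: A = 160 × 30 = 4800.00, centroid at (80.00, 15.00).
semicircular end: A = ½π·15² = 353.43, centroid at (166.37, 15.00).
ΣA = 5153.43 mm², ΣAx̄ = 442798.67 mm³, ΣAȳ = 77301.44 mm³.
x̄ = 442798.67/5153.43 = 85.92 mm; ȳ = 77301.44/5153.43 = 15.00 mm.

x̄ = 85.92 mm, ȳ = 15.00 mm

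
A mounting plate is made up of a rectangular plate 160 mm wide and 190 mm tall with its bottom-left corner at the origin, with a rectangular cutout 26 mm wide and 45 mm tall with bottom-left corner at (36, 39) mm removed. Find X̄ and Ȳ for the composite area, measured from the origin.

plate: A = 160 × 190 = 30400.00, centroid at (80.00, 95.00).
hole: A = −(26 × 45) = -1170.00, centroid at (49.00, 61.50).
ΣA = 29230.00 mm², ΣAX̄ = 2374670.00 mm³, ΣAȲ = 2816045.00 mm³.
X̄ = 2374670.00/29230.00 = 81.24 mm; Ȳ = 2816045.00/29230.00 = 96.34 mm.

X̄ = 81.24 mm, Ȳ = 96.34 mm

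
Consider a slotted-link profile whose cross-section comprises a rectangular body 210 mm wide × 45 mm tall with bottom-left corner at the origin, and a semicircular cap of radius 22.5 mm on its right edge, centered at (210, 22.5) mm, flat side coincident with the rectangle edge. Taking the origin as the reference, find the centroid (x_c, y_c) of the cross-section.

rectangular body: A = 210 × 45 = 9450.00, centroid at (105.00, 22.50).
semicircular end: A = ½π·22.5² = 795.22, centroid at (219.55, 22.50).
ΣA = 10245.22 mm²
ΣAx_c = (9450.00)(105.00) + (795.22)(219.55) = 1166839.03 mm³
ΣAy_c = (9450.00)(22.50) + (795.22)(22.50) = 230517.35 mm³
x_c = 1166839.03 / 10245.22 = 113.89 mm
y_c = 230517.35 / 10245.22 = 22.50 mm

x_c = 113.89 mm, y_c = 22.50 mm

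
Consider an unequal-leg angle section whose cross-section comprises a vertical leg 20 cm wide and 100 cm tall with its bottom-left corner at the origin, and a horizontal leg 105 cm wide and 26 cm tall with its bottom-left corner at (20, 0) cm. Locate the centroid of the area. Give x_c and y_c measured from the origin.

vertical leg: A = 20 × 100 = 2000.00, centroid at (10.00, 50.00).
horizontal leg: A = 105 × 26 = 2730.00, centroid at (72.50, 13.00).
ΣA = 4730.00 cm²
ΣAx_c = (2000.00)(10.00) + (2730.00)(72.50) = 217925.00 cm³
ΣAy_c = (2000.00)(50.00) + (2730.00)(13.00) = 135490.00 cm³
x_c = 217925.00 / 4730.00 = 46.07 cm
y_c = 135490.00 / 4730.00 = 28.64 cm

x_c = 46.07 cm, y_c = 28.64 cm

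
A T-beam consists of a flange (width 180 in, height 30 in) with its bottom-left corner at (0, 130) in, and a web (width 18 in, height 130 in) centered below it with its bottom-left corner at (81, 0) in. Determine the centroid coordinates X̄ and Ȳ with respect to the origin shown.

Part | A | x̄ᵢ | ȳᵢ | A·x̄ᵢ | A·ȳᵢ
web | 2340.00 | 90.00 | 65.00 | 210600.00 | 152100.00
flange | 5400.00 | 90.00 | 145.00 | 486000.00 | 783000.00
Σ | 7740.00 |  |  | 696600.00 | 935100.00
X̄ = 696600.00 / 7740.00 = 90.00 in
Ȳ = 935100.00 / 7740.00 = 120.81 in

X̄ = 90.00 in, Ȳ = 120.81 in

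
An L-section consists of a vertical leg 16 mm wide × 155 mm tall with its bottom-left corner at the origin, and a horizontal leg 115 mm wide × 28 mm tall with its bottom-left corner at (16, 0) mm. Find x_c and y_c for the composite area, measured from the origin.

x_c = 45.00 mm, y_c = 41.63 mm

vertical leg: A = 16 × 155 = 2480.00, centroid at (8.00, 77.50).
horizontal leg: A = 115 × 28 = 3220.00, centroid at (73.50, 14.00).
ΣA = 5700.00 mm²
ΣAx_c = (2480.00)(8.00) + (3220.00)(73.50) = 256510.00 mm³
ΣAy_c = (2480.00)(77.50) + (3220.00)(14.00) = 237280.00 mm³
x_c = 256510.00 / 5700.00 = 45.00 mm
y_c = 237280.00 / 5700.00 = 41.63 mm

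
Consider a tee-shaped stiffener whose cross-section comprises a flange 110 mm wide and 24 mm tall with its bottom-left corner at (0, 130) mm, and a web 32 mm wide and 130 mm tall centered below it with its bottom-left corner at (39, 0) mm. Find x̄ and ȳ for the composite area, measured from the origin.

x̄ = 55.00 mm, ȳ = 94.89 mm

web: A = 32 × 130 = 4160.00, centroid at (55.00, 65.00).
flange: A = 110 × 24 = 2640.00, centroid at (55.00, 142.00).
ΣA = 6800.00 mm², ΣAx̄ = 374000.00 mm³, ΣAȳ = 645280.00 mm³.
x̄ = 374000.00/6800.00 = 55.00 mm; ȳ = 645280.00/6800.00 = 94.89 mm.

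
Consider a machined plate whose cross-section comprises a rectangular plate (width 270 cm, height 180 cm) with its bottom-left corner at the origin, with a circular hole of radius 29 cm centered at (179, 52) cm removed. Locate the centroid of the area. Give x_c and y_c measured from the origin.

x_c = 132.47 cm, y_c = 92.18 cm

plate: A = 270 × 180 = 48600.00, centroid at (135.00, 90.00).
hole: A = −π·29² = -2642.08, centroid at (179.00, 52.00).
ΣA = 45957.92 cm², ΣAx_c = 6088067.78 cm³, ΣAy_c = 4236611.87 cm³.
x_c = 6088067.78/45957.92 = 132.47 cm; y_c = 4236611.87/45957.92 = 92.18 cm.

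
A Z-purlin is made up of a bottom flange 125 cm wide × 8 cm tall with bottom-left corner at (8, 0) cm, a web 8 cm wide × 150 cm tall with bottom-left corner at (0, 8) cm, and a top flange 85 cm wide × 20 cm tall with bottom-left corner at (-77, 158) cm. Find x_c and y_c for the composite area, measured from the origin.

x_c = 4.27 cm, y_c = 99.79 cm

bottom flange: A = 125 × 8 = 1000.00, centroid at (70.50, 4.00).
web: A = 8 × 150 = 1200.00, centroid at (4.00, 83.00).
top flange: A = 85 × 20 = 1700.00, centroid at (-34.50, 168.00).
ΣA = 3900.00 cm², ΣAx_c = 16650.00 cm³, ΣAy_c = 389200.00 cm³.
x_c = 16650.00/3900.00 = 4.27 cm; y_c = 389200.00/3900.00 = 99.79 cm.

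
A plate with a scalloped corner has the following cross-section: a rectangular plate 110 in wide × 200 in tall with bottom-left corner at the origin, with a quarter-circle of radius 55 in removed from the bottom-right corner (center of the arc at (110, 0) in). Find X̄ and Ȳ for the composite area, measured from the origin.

plate: A = 110 × 200 = 22000.00, centroid at (55.00, 100.00).
removed quarter-circle: A = −¼π·55² = -2375.83, centroid at (86.66, 23.34).
ΣA = 19624.17 in², ΣAX̄ = 1004117.09 in³, ΣAȲ = 2144541.67 in³.
X̄ = 1004117.09/19624.17 = 51.17 in; Ȳ = 2144541.67/19624.17 = 109.28 in.

X̄ = 51.17 in, Ȳ = 109.28 in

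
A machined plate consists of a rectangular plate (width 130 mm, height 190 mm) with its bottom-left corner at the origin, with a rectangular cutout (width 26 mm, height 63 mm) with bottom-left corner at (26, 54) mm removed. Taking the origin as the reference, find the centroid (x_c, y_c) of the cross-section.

x_c = 66.85 mm, y_c = 95.67 mm

plate: A = 130 × 190 = 24700.00, centroid at (65.00, 95.00).
hole: A = −(26 × 63) = -1638.00, centroid at (39.00, 85.50).
ΣA = 23062.00 mm², ΣAx_c = 1541618.00 mm³, ΣAy_c = 2206451.00 mm³.
x_c = 1541618.00/23062.00 = 66.85 mm; y_c = 2206451.00/23062.00 = 95.67 mm.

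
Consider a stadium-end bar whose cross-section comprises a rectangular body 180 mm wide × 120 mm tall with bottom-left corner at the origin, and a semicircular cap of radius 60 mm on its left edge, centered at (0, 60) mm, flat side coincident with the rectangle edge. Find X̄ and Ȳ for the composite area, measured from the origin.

X̄ = 66.04 mm, Ȳ = 60.00 mm

rectangular body: A = 180 × 120 = 21600.00, centroid at (90.00, 60.00).
semicircular end: A = ½π·60² = 5654.87, centroid at (-25.46, 60.00).
ΣA = 27254.87 mm²
ΣAX̄ = (21600.00)(90.00) + (5654.87)(-25.46) = 1800000.00 mm³
ΣAȲ = (21600.00)(60.00) + (5654.87)(60.00) = 1635292.01 mm³
X̄ = 1800000.00 / 27254.87 = 66.04 mm
Ȳ = 1635292.01 / 27254.87 = 60.00 mm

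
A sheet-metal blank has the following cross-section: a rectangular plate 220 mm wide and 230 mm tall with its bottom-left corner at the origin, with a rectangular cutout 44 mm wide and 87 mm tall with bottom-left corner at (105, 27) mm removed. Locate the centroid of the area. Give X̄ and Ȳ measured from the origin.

X̄ = 108.61 mm, Ȳ = 118.64 mm

plate: A = 220 × 230 = 50600.00, centroid at (110.00, 115.00).
hole: A = −(44 × 87) = -3828.00, centroid at (127.00, 70.50).
ΣA = 46772.00 mm², ΣAX̄ = 5079844.00 mm³, ΣAȲ = 5549126.00 mm³.
X̄ = 5079844.00/46772.00 = 108.61 mm; Ȳ = 5549126.00/46772.00 = 118.64 mm.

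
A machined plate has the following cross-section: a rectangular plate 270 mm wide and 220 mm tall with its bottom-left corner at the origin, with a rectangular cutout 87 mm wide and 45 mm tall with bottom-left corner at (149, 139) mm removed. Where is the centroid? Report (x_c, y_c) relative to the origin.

plate: A = 270 × 220 = 59400.00, centroid at (135.00, 110.00).
hole: A = −(87 × 45) = -3915.00, centroid at (192.50, 161.50).
ΣA = 55485.00 mm²
ΣAx_c = (59400.00)(135.00) + (-3915.00)(192.50) = 7265362.50 mm³
ΣAy_c = (59400.00)(110.00) + (-3915.00)(161.50) = 5901727.50 mm³
x_c = 7265362.50 / 55485.00 = 130.94 mm
y_c = 5901727.50 / 55485.00 = 106.37 mm

x_c = 130.94 mm, y_c = 106.37 mm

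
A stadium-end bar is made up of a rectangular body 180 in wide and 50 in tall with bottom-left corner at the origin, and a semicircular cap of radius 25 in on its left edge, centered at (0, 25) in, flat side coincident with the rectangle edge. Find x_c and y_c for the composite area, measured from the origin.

x_c = 80.10 in, y_c = 25.00 in

Part | A | x̄ᵢ | ȳᵢ | A·x̄ᵢ | A·ȳᵢ
rectangular body | 9000.00 | 90.00 | 25.00 | 810000.00 | 225000.00
semicircular end | 981.75 | -10.61 | 25.00 | -10416.67 | 24543.69
Σ | 9981.75 |  |  | 799583.33 | 249543.69
x_c = 799583.33 / 9981.75 = 80.10 in
y_c = 249543.69 / 9981.75 = 25.00 in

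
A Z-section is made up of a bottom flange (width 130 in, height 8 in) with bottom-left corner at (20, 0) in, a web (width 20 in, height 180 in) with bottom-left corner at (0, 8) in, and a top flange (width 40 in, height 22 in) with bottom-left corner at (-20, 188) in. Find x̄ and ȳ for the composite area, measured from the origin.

x̄ = 22.54 in, ȳ = 96.39 in

bottom flange: A = 130 × 8 = 1040.00, centroid at (85.00, 4.00).
web: A = 20 × 180 = 3600.00, centroid at (10.00, 98.00).
top flange: A = 40 × 22 = 880.00, centroid at (0.00, 199.00).
ΣA = 5520.00 in²
ΣAx̄ = (1040.00)(85.00) + (3600.00)(10.00) + (880.00)(0.00) = 124400.00 in³
ΣAȳ = (1040.00)(4.00) + (3600.00)(98.00) + (880.00)(199.00) = 532080.00 in³
x̄ = 124400.00 / 5520.00 = 22.54 in
ȳ = 532080.00 / 5520.00 = 96.39 in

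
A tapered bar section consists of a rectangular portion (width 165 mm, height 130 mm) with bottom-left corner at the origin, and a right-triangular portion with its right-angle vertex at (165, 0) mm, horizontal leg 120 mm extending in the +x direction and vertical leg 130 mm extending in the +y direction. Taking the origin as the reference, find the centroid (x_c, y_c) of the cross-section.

x_c = 115.17 mm, y_c = 59.22 mm

rectangular portion: A = 165 × 130 = 21450.00, centroid at (82.50, 65.00).
triangular portion: A = ½·120·130 = 7800.00, centroid at (205.00, 43.33).
ΣA = 29250.00 mm², ΣAx_c = 3368625.00 mm³, ΣAy_c = 1732250.00 mm³.
x_c = 3368625.00/29250.00 = 115.17 mm; y_c = 1732250.00/29250.00 = 59.22 mm.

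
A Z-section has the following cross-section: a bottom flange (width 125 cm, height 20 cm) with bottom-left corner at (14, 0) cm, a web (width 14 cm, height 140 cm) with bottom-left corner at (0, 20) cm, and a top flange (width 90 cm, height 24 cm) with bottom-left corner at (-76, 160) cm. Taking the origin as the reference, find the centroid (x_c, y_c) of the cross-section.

bottom flange: A = 125 × 20 = 2500.00, centroid at (76.50, 10.00).
web: A = 14 × 140 = 1960.00, centroid at (7.00, 90.00).
top flange: A = 90 × 24 = 2160.00, centroid at (-31.00, 172.00).
ΣA = 6620.00 cm², ΣAx_c = 138010.00 cm³, ΣAy_c = 572920.00 cm³.
x_c = 138010.00/6620.00 = 20.85 cm; y_c = 572920.00/6620.00 = 86.54 cm.

x_c = 20.85 cm, y_c = 86.54 cm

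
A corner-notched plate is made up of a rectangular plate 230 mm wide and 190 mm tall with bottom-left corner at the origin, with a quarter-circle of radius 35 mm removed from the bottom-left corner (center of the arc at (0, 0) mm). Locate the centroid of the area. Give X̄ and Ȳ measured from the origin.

X̄ = 117.25 mm, Ȳ = 96.80 mm

plate: A = 230 × 190 = 43700.00, centroid at (115.00, 95.00).
removed quarter-circle: A = −¼π·35² = -962.11, centroid at (14.85, 14.85).
ΣA = 42737.89 mm²
ΣAX̄ = (43700.00)(115.00) + (-962.11)(14.85) = 5011208.33 mm³
ΣAȲ = (43700.00)(95.00) + (-962.11)(14.85) = 4137208.33 mm³
X̄ = 5011208.33 / 42737.89 = 117.25 mm
Ȳ = 4137208.33 / 42737.89 = 96.80 mm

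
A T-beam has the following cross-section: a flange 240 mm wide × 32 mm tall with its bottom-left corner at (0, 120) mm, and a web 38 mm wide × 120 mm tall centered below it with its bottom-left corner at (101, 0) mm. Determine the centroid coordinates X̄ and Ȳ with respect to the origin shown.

X̄ = 120.00 mm, Ȳ = 107.69 mm

web: A = 38 × 120 = 4560.00, centroid at (120.00, 60.00).
flange: A = 240 × 32 = 7680.00, centroid at (120.00, 136.00).
ΣA = 12240.00 mm², ΣAX̄ = 1468800.00 mm³, ΣAȲ = 1318080.00 mm³.
X̄ = 1468800.00/12240.00 = 120.00 mm; Ȳ = 1318080.00/12240.00 = 107.69 mm.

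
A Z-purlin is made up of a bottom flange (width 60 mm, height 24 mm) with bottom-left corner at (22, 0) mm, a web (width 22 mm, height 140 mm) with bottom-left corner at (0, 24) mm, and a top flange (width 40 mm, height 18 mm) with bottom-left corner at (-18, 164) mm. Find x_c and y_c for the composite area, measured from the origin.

bottom flange: A = 60 × 24 = 1440.00, centroid at (52.00, 12.00).
web: A = 22 × 140 = 3080.00, centroid at (11.00, 94.00).
top flange: A = 40 × 18 = 720.00, centroid at (2.00, 173.00).
ΣA = 5240.00 mm², ΣAx_c = 110200.00 mm³, ΣAy_c = 431360.00 mm³.
x_c = 110200.00/5240.00 = 21.03 mm; y_c = 431360.00/5240.00 = 82.32 mm.

x_c = 21.03 mm, y_c = 82.32 mm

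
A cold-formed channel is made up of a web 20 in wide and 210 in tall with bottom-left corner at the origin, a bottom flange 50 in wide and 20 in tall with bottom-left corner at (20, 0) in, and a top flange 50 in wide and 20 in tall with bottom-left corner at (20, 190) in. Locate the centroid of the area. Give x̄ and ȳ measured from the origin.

Part | A | x̄ᵢ | ȳᵢ | A·x̄ᵢ | A·ȳᵢ
web | 4200.00 | 10.00 | 105.00 | 42000.00 | 441000.00
bottom flange | 1000.00 | 45.00 | 10.00 | 45000.00 | 10000.00
top flange | 1000.00 | 45.00 | 200.00 | 45000.00 | 200000.00
Σ | 6200.00 |  |  | 132000.00 | 651000.00
x̄ = 132000.00 / 6200.00 = 21.29 in
ȳ = 651000.00 / 6200.00 = 105.00 in

x̄ = 21.29 in, ȳ = 105.00 in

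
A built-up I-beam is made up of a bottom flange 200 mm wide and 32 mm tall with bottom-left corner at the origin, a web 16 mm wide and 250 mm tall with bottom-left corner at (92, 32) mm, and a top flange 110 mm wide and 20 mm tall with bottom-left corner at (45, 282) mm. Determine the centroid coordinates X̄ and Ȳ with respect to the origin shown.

bottom flange: A = 200 × 32 = 6400.00, centroid at (100.00, 16.00).
web: A = 16 × 250 = 4000.00, centroid at (100.00, 157.00).
top flange: A = 110 × 20 = 2200.00, centroid at (100.00, 292.00).
ΣA = 12600.00 mm², ΣAX̄ = 1260000.00 mm³, ΣAȲ = 1372800.00 mm³.
X̄ = 1260000.00/12600.00 = 100.00 mm; Ȳ = 1372800.00/12600.00 = 108.95 mm.

X̄ = 100.00 mm, Ȳ = 108.95 mm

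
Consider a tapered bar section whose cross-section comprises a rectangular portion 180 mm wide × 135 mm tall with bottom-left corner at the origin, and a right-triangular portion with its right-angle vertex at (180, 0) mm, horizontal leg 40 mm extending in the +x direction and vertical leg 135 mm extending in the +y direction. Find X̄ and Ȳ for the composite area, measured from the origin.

rectangular portion: A = 180 × 135 = 24300.00, centroid at (90.00, 67.50).
triangular portion: A = ½·40·135 = 2700.00, centroid at (193.33, 45.00).
ΣA = 27000.00 mm²
ΣAX̄ = (24300.00)(90.00) + (2700.00)(193.33) = 2709000.00 mm³
ΣAȲ = (24300.00)(67.50) + (2700.00)(45.00) = 1761750.00 mm³
X̄ = 2709000.00 / 27000.00 = 100.33 mm
Ȳ = 1761750.00 / 27000.00 = 65.25 mm

X̄ = 100.33 mm, Ȳ = 65.25 mm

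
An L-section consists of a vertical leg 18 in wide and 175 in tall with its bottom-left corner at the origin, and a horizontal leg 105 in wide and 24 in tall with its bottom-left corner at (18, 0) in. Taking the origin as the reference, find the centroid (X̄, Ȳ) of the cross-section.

Part | A | x̄ᵢ | ȳᵢ | A·x̄ᵢ | A·ȳᵢ
vertical leg | 3150.00 | 9.00 | 87.50 | 28350.00 | 275625.00
horizontal leg | 2520.00 | 70.50 | 12.00 | 177660.00 | 30240.00
Σ | 5670.00 |  |  | 206010.00 | 305865.00
X̄ = 206010.00 / 5670.00 = 36.33 in
Ȳ = 305865.00 / 5670.00 = 53.94 in

X̄ = 36.33 in, Ȳ = 53.94 in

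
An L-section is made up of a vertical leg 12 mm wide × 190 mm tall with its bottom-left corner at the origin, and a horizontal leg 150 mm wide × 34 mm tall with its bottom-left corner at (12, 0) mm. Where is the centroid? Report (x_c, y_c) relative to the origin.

Part | A | x̄ᵢ | ȳᵢ | A·x̄ᵢ | A·ȳᵢ
vertical leg | 2280.00 | 6.00 | 95.00 | 13680.00 | 216600.00
horizontal leg | 5100.00 | 87.00 | 17.00 | 443700.00 | 86700.00
Σ | 7380.00 |  |  | 457380.00 | 303300.00
x_c = 457380.00 / 7380.00 = 61.98 mm
y_c = 303300.00 / 7380.00 = 41.10 mm

x_c = 61.98 mm, y_c = 41.10 mm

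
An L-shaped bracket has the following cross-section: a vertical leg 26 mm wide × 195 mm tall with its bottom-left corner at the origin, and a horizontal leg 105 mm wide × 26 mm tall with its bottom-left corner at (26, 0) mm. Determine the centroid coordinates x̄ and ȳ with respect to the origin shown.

x̄ = 35.92 mm, ȳ = 67.92 mm

Part | A | x̄ᵢ | ȳᵢ | A·x̄ᵢ | A·ȳᵢ
vertical leg | 5070.00 | 13.00 | 97.50 | 65910.00 | 494325.00
horizontal leg | 2730.00 | 78.50 | 13.00 | 214305.00 | 35490.00
Σ | 7800.00 |  |  | 280215.00 | 529815.00
x̄ = 280215.00 / 7800.00 = 35.92 mm
ȳ = 529815.00 / 7800.00 = 67.92 mm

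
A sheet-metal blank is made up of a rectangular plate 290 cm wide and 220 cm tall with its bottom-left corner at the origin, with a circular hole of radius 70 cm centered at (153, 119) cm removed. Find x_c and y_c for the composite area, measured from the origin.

plate: A = 290 × 220 = 63800.00, centroid at (145.00, 110.00).
hole: A = −π·70² = -15393.80, centroid at (153.00, 119.00).
ΣA = 48406.20 cm²
ΣAx_c = (63800.00)(145.00) + (-15393.80)(153.00) = 6895747.99 cm³
ΣAy_c = (63800.00)(110.00) + (-15393.80)(119.00) = 5186137.32 cm³
x_c = 6895747.99 / 48406.20 = 142.46 cm
y_c = 5186137.32 / 48406.20 = 107.14 cm

x_c = 142.46 cm, y_c = 107.14 cm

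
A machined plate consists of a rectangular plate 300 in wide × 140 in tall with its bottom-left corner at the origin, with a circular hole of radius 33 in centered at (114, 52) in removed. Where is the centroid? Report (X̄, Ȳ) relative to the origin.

plate: A = 300 × 140 = 42000.00, centroid at (150.00, 70.00).
hole: A = −π·33² = -3421.19, centroid at (114.00, 52.00).
ΣA = 38578.81 in²
ΣAX̄ = (42000.00)(150.00) + (-3421.19)(114.00) = 5909983.84 in³
ΣAȲ = (42000.00)(70.00) + (-3421.19)(52.00) = 2762097.89 in³
X̄ = 5909983.84 / 38578.81 = 153.19 in
Ȳ = 2762097.89 / 38578.81 = 71.60 in

X̄ = 153.19 in, Ȳ = 71.60 in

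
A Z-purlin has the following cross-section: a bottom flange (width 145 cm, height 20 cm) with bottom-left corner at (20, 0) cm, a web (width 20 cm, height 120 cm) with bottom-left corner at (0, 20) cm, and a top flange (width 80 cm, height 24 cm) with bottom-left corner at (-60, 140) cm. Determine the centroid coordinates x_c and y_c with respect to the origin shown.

bottom flange: A = 145 × 20 = 2900.00, centroid at (92.50, 10.00).
web: A = 20 × 120 = 2400.00, centroid at (10.00, 80.00).
top flange: A = 80 × 24 = 1920.00, centroid at (-20.00, 152.00).
ΣA = 7220.00 cm²
ΣAx_c = (2900.00)(92.50) + (2400.00)(10.00) + (1920.00)(-20.00) = 253850.00 cm³
ΣAy_c = (2900.00)(10.00) + (2400.00)(80.00) + (1920.00)(152.00) = 512840.00 cm³
x_c = 253850.00 / 7220.00 = 35.16 cm
y_c = 512840.00 / 7220.00 = 71.03 cm

x_c = 35.16 cm, y_c = 71.03 cm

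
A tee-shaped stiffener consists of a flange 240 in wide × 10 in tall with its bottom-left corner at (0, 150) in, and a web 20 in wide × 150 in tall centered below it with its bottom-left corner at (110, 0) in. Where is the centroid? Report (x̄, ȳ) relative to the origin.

web: A = 20 × 150 = 3000.00, centroid at (120.00, 75.00).
flange: A = 240 × 10 = 2400.00, centroid at (120.00, 155.00).
ΣA = 5400.00 in²
ΣAx̄ = (3000.00)(120.00) + (2400.00)(120.00) = 648000.00 in³
ΣAȳ = (3000.00)(75.00) + (2400.00)(155.00) = 597000.00 in³
x̄ = 648000.00 / 5400.00 = 120.00 in
ȳ = 597000.00 / 5400.00 = 110.56 in

x̄ = 120.00 in, ȳ = 110.56 in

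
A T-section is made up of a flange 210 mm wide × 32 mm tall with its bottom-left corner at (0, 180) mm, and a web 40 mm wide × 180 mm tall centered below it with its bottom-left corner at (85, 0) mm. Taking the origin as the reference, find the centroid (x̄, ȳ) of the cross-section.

x̄ = 105.00 mm, ȳ = 141.17 mm

Part | A | x̄ᵢ | ȳᵢ | A·x̄ᵢ | A·ȳᵢ
web | 7200.00 | 105.00 | 90.00 | 756000.00 | 648000.00
flange | 6720.00 | 105.00 | 196.00 | 705600.00 | 1317120.00
Σ | 13920.00 |  |  | 1461600.00 | 1965120.00
x̄ = 1461600.00 / 13920.00 = 105.00 mm
ȳ = 1965120.00 / 13920.00 = 141.17 mm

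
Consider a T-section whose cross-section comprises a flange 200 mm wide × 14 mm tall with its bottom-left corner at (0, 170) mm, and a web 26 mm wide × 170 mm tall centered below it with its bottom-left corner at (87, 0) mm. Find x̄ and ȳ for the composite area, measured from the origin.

Part | A | x̄ᵢ | ȳᵢ | A·x̄ᵢ | A·ȳᵢ
web | 4420.00 | 100.00 | 85.00 | 442000.00 | 375700.00
flange | 2800.00 | 100.00 | 177.00 | 280000.00 | 495600.00
Σ | 7220.00 |  |  | 722000.00 | 871300.00
x̄ = 722000.00 / 7220.00 = 100.00 mm
ȳ = 871300.00 / 7220.00 = 120.68 mm

x̄ = 100.00 mm, ȳ = 120.68 mm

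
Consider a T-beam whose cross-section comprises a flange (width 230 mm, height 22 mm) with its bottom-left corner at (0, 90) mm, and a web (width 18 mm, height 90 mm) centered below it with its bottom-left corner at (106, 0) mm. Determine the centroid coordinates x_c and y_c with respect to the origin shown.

web: A = 18 × 90 = 1620.00, centroid at (115.00, 45.00).
flange: A = 230 × 22 = 5060.00, centroid at (115.00, 101.00).
ΣA = 6680.00 mm², ΣAx_c = 768200.00 mm³, ΣAy_c = 583960.00 mm³.
x_c = 768200.00/6680.00 = 115.00 mm; y_c = 583960.00/6680.00 = 87.42 mm.

x_c = 115.00 mm, y_c = 87.42 mm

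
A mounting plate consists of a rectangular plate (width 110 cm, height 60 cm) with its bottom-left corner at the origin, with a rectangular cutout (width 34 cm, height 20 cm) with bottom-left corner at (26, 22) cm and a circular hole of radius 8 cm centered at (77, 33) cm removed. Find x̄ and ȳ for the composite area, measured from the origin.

x̄ = 55.65 cm, ȳ = 29.66 cm

Part | A | x̄ᵢ | ȳᵢ | A·x̄ᵢ | A·ȳᵢ
plate | 6600.00 | 55.00 | 30.00 | 363000.00 | 198000.00
hole 1 | -680.00 | 43.00 | 32.00 | -29240.00 | -21760.00
hole 2 | -201.06 | 77.00 | 33.00 | -15481.77 | -6635.04
Σ | 5718.94 |  |  | 318278.23 | 169604.96
x̄ = 318278.23 / 5718.94 = 55.65 cm
ȳ = 169604.96 / 5718.94 = 29.66 cm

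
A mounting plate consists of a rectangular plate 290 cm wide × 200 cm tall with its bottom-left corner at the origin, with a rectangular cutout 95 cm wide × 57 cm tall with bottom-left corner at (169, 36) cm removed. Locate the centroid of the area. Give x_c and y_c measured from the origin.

Part | A | x̄ᵢ | ȳᵢ | A·x̄ᵢ | A·ȳᵢ
plate | 58000.00 | 145.00 | 100.00 | 8410000.00 | 5800000.00
hole | -5415.00 | 216.50 | 64.50 | -1172347.50 | -349267.50
Σ | 52585.00 |  |  | 7237652.50 | 5450732.50
x_c = 7237652.50 / 52585.00 = 137.64 cm
y_c = 5450732.50 / 52585.00 = 103.66 cm

x_c = 137.64 cm, y_c = 103.66 cm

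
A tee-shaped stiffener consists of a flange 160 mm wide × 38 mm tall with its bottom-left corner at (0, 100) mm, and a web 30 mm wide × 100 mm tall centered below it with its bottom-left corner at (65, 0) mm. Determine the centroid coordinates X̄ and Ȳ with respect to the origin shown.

Part | A | x̄ᵢ | ȳᵢ | A·x̄ᵢ | A·ȳᵢ
web | 3000.00 | 80.00 | 50.00 | 240000.00 | 150000.00
flange | 6080.00 | 80.00 | 119.00 | 486400.00 | 723520.00
Σ | 9080.00 |  |  | 726400.00 | 873520.00
X̄ = 726400.00 / 9080.00 = 80.00 mm
Ȳ = 873520.00 / 9080.00 = 96.20 mm

X̄ = 80.00 mm, Ȳ = 96.20 mm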